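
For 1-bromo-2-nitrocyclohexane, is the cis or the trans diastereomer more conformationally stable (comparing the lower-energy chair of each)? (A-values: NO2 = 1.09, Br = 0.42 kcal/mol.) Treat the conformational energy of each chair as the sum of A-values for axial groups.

trans

At 1,2 positions (parity opposite): cis → (a,e or e,a); trans → (e,e or a,a).
Best chair for cis: E = 0.42 kcal/mol; best chair for trans: E = 0.00 kcal/mol.
The trans isomer is lower by 0.42 kcal/mol.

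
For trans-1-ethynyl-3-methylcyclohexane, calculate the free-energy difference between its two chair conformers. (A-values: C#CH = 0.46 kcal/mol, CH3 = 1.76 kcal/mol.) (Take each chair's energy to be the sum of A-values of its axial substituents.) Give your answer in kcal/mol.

C1 and C3 have the same parity, so for the trans isomer the two substituents are one axial and one equatorial in each chair.
Chair I (ethynyl axial, methyl equatorial): E = 0.46 kcal/mol.
Chair II (ethynyl equatorial, methyl axial): E = 1.76 kcal/mol.
ΔE = 1.76 − 0.46 = 1.30 kcal/mol; chair I is more stable.

1.30 kcal/mol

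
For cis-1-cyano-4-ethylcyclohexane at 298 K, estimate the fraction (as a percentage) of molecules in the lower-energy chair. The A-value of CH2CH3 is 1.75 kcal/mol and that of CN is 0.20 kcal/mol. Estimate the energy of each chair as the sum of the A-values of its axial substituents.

C1 and C4 have opposite parity, so for the cis isomer the two substituents are one axial and one equatorial in each chair.
Chair I (ethyl axial, cyano equatorial): E = 1.75 kcal/mol; chair II (ethyl equatorial, cyano axial): E = 0.20 kcal/mol.
ΔG = 1.55 kcal/mol between the two chairs.
K = exp(ΔG/RT) with R = 1.987×10⁻³ kcal mol⁻¹ K⁻¹ and T = 298 K gives K ≈ 13.7.
Fraction in the lower-energy chair = K/(K+1) = 93.2%.

93.2%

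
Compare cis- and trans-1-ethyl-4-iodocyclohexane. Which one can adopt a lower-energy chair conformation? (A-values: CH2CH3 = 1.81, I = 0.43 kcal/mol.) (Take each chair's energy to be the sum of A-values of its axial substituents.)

trans

At 1,4 positions (parity opposite): cis → (a,e or e,a); trans → (e,e or a,a).
Best chair for cis: E = 0.43 kcal/mol; best chair for trans: E = 0.00 kcal/mol.
The trans isomer is lower by 0.43 kcal/mol.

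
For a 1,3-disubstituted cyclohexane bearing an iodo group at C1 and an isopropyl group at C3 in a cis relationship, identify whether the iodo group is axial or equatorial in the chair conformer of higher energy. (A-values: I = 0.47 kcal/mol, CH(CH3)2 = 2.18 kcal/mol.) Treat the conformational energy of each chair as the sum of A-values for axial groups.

axial

C1 and C3 have the same parity, so for the cis isomer the two substituents are e,e in one chair and a,a in the other.
Chair I (iodo axial, isopropyl axial): E = 2.65 kcal/mol.
Chair II (iodo equatorial, isopropyl equatorial): E = 0.00 kcal/mol.
Chair I is the less stable (higher-energy) conformer, and in that chair the iodo group is axial.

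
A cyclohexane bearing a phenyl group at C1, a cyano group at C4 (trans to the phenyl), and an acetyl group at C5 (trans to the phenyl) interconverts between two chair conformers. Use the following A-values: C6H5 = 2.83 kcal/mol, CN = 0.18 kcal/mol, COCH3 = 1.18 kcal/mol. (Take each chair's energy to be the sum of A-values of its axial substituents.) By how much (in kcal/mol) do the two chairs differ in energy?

1.83 kcal/mol

Chair I (phenyl axial, cyano axial, acetyl equatorial): E = 3.01 kcal/mol.
Chair II (phenyl equatorial, cyano equatorial, acetyl axial): E = 1.18 kcal/mol.
ΔE = 3.01 − 1.18 = 1.83 kcal/mol; chair II is more stable.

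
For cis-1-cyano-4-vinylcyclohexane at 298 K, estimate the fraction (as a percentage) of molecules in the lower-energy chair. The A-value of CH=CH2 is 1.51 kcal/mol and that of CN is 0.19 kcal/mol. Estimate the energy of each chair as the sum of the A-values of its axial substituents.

90.3%

C1 and C4 have opposite parity, so for the cis isomer the two substituents are one axial and one equatorial in each chair.
Chair I (vinyl axial, cyano equatorial): E = 1.51 kcal/mol; chair II (vinyl equatorial, cyano axial): E = 0.19 kcal/mol.
ΔG = 1.32 kcal/mol between the two chairs.
K = exp(ΔG/RT) with R = 1.987×10⁻³ kcal mol⁻¹ K⁻¹ and T = 298 K gives K ≈ 9.29.
Fraction in the lower-energy chair = K/(K+1) = 90.3%.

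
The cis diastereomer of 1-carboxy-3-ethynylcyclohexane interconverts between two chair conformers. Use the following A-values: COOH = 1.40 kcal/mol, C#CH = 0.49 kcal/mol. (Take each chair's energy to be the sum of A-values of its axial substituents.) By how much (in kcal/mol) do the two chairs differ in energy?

C1 and C3 have the same parity, so for the cis isomer the two substituents are e,e in one chair and a,a in the other.
Chair I (carboxyl axial, ethynyl axial): E = 1.89 kcal/mol.
Chair II (carboxyl equatorial, ethynyl equatorial): E = 0.00 kcal/mol.
ΔE = 1.89 − 0.00 = 1.89 kcal/mol; chair II is more stable.

1.89 kcal/mol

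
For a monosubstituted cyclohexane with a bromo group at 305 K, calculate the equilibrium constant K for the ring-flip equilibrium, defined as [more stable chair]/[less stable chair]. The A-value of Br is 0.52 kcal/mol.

One chair has the bromo group axial (E = 0.52 kcal/mol) and the other has it equatorial (E = 0).
ΔG = 0.52 kcal/mol between the two chairs.
K = exp(ΔG/RT) with R = 1.987×10⁻³ kcal mol⁻¹ K⁻¹ and T = 305 K gives K ≈ 2.36.

K ≈ 2.36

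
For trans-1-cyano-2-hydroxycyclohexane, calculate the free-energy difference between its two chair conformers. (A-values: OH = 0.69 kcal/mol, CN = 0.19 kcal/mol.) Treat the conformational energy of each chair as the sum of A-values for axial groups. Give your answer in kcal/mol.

0.88 kcal/mol

C1 and C2 have opposite parity, so for the trans isomer the two substituents are e,e in one chair and a,a in the other.
Chair I (hydroxyl axial, cyano axial): E = 0.88 kcal/mol.
Chair II (hydroxyl equatorial, cyano equatorial): E = 0.00 kcal/mol.
ΔE = 0.88 − 0.00 = 0.88 kcal/mol; chair II is more stable.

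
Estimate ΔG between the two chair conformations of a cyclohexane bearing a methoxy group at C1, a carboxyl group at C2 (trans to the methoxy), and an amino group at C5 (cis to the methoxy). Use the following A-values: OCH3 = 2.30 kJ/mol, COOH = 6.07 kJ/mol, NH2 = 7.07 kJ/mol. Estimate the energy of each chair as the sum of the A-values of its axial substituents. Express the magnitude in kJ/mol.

Chair I (methoxy axial, carboxyl axial, amino axial): E = 15.44 kJ/mol.
Chair II (methoxy equatorial, carboxyl equatorial, amino equatorial): E = 0.00 kJ/mol.
ΔE = 15.44 − 0.00 = 15.44 kJ/mol; chair II is more stable.

15.44 kJ/mol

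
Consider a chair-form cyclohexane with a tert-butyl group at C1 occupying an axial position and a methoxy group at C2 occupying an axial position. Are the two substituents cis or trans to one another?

trans

C1 and C2 have opposite parity, so their axial bonds point in opposite directions.
With opposite-parity carbons, two substituents on the same face are one axial and one equatorial; opposite faces give both axial or both equatorial.
Here the groups are axial/axial → opposite face → trans.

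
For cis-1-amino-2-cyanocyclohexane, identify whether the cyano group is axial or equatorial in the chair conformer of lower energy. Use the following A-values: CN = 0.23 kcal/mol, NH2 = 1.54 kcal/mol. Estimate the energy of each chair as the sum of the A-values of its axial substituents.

axial

C1 and C2 have opposite parity, so for the cis isomer the two substituents are one axial and one equatorial in each chair.
Chair I (cyano axial, amino equatorial): E = 0.23 kcal/mol.
Chair II (cyano equatorial, amino axial): E = 1.54 kcal/mol.
Chair I is the more stable (lower-energy) conformer, and in that chair the cyano group is axial.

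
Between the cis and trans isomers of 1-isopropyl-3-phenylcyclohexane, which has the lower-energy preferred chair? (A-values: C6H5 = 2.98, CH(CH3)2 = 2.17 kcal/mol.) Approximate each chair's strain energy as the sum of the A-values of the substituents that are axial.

At 1,3 positions (parity same): cis → (e,e or a,a); trans → (a,e or e,a).
Best chair for cis: E = 0.00 kcal/mol; best chair for trans: E = 2.17 kcal/mol.
The cis isomer is lower by 2.17 kcal/mol.

cis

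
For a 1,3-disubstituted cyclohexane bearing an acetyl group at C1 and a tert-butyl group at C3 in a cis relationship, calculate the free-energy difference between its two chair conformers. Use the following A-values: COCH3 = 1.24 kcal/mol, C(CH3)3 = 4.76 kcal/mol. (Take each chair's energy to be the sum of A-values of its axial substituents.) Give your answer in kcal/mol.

6.00 kcal/mol

C1 and C3 have the same parity, so for the cis isomer the two substituents are e,e in one chair and a,a in the other.
Chair I (acetyl axial, tert-butyl axial): E = 6.00 kcal/mol.
Chair II (acetyl equatorial, tert-butyl equatorial): E = 0.00 kcal/mol.
ΔE = 6.00 − 0.00 = 6.00 kcal/mol; chair II is more stable.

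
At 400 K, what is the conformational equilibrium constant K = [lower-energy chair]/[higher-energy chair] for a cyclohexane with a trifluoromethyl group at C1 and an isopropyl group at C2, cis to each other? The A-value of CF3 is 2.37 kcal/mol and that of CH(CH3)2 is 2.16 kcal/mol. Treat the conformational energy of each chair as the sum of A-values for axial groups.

K ≈ 1.30

C1 and C2 have opposite parity, so for the cis isomer the two substituents are one axial and one equatorial in each chair.
Chair I (trifluoromethyl axial, isopropyl equatorial): E = 2.37 kcal/mol; chair II (trifluoromethyl equatorial, isopropyl axial): E = 2.16 kcal/mol.
ΔG = 0.21 kcal/mol between the two chairs.
K = exp(ΔG/RT) with R = 1.987×10⁻³ kcal mol⁻¹ K⁻¹ and T = 400 K gives K ≈ 1.3.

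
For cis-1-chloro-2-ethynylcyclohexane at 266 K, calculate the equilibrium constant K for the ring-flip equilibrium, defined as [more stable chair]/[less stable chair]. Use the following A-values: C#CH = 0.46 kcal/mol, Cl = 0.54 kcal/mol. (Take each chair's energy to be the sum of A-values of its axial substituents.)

K ≈ 1.16

C1 and C2 have opposite parity, so for the cis isomer the two substituents are one axial and one equatorial in each chair.
Chair I (ethynyl axial, chloro equatorial): E = 0.46 kcal/mol; chair II (ethynyl equatorial, chloro axial): E = 0.54 kcal/mol.
ΔG = 0.08 kcal/mol between the two chairs.
K = exp(ΔG/RT) with R = 1.987×10⁻³ kcal mol⁻¹ K⁻¹ and T = 266 K gives K ≈ 1.16.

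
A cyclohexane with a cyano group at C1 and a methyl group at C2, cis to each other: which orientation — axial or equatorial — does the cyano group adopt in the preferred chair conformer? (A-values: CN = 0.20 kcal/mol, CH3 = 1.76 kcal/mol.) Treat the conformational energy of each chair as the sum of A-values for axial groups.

C1 and C2 have opposite parity, so for the cis isomer the two substituents are one axial and one equatorial in each chair.
Chair I (cyano axial, methyl equatorial): E = 0.20 kcal/mol.
Chair II (cyano equatorial, methyl axial): E = 1.76 kcal/mol.
Chair I is the more stable (lower-energy) conformer, and in that chair the cyano group is axial.

axial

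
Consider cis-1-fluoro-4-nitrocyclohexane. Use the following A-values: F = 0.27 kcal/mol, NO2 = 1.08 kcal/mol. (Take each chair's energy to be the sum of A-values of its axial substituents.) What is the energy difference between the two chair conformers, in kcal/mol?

0.81 kcal/mol

C1 and C4 have opposite parity, so for the cis isomer the two substituents are one axial and one equatorial in each chair.
Chair I (fluoro axial, nitro equatorial): E = 0.27 kcal/mol.
Chair II (fluoro equatorial, nitro axial): E = 1.08 kcal/mol.
ΔE = 1.08 − 0.27 = 0.81 kcal/mol; chair I is more stable.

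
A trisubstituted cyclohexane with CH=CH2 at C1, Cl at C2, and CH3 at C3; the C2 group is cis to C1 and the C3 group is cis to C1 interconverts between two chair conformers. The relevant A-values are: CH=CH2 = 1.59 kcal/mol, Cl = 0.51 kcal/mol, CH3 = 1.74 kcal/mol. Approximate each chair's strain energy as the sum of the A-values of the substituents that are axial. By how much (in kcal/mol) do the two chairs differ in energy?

2.82 kcal/mol

Chair I (vinyl axial, chloro equatorial, methyl axial): E = 3.33 kcal/mol.
Chair II (vinyl equatorial, chloro axial, methyl equatorial): E = 0.51 kcal/mol.
ΔE = 3.33 − 0.51 = 2.82 kcal/mol; chair II is more stable.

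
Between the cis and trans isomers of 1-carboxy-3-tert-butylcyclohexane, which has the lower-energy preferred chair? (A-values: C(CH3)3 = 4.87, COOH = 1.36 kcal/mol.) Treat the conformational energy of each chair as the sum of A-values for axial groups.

cis

At 1,3 positions (parity same): cis → (e,e or a,a); trans → (a,e or e,a).
Best chair for cis: E = 0.00 kcal/mol; best chair for trans: E = 1.36 kcal/mol.
The cis isomer is lower by 1.36 kcal/mol.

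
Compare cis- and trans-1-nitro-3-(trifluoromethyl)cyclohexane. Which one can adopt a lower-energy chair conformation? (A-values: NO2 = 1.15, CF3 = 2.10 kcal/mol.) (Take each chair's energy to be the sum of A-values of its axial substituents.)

At 1,3 positions (parity same): cis → (e,e or a,a); trans → (a,e or e,a).
Best chair for cis: E = 0.00 kcal/mol; best chair for trans: E = 1.15 kcal/mol.
The cis isomer is lower by 1.15 kcal/mol.

cis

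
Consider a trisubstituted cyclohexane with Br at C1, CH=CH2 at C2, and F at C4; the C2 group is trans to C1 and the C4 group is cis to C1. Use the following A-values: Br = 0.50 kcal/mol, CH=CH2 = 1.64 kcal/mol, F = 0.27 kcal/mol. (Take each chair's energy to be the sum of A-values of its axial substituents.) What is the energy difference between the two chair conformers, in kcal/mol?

1.87 kcal/mol

Chair I (bromo axial, vinyl axial, fluoro equatorial): E = 2.14 kcal/mol.
Chair II (bromo equatorial, vinyl equatorial, fluoro axial): E = 0.27 kcal/mol.
ΔE = 2.14 − 0.27 = 1.87 kcal/mol; chair II is more stable.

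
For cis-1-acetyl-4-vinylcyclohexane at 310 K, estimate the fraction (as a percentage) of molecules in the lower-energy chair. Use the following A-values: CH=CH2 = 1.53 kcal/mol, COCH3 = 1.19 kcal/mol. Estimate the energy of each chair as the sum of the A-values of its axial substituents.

C1 and C4 have opposite parity, so for the cis isomer the two substituents are one axial and one equatorial in each chair.
Chair I (vinyl axial, acetyl equatorial): E = 1.53 kcal/mol; chair II (vinyl equatorial, acetyl axial): E = 1.19 kcal/mol.
ΔG = 0.34 kcal/mol between the two chairs.
K = exp(ΔG/RT) with R = 1.987×10⁻³ kcal mol⁻¹ K⁻¹ and T = 310 K gives K ≈ 1.74.
Fraction in the lower-energy chair = K/(K+1) = 63.5%.

63.5%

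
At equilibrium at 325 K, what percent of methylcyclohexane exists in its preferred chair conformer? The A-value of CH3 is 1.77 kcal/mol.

93.9%

One chair has the methyl group axial (E = 1.77 kcal/mol) and the other has it equatorial (E = 0).
ΔG = 1.77 kcal/mol between the two chairs.
K = exp(ΔG/RT) with R = 1.987×10⁻³ kcal mol⁻¹ K⁻¹ and T = 325 K gives K ≈ 15.5.
Fraction in the lower-energy chair = K/(K+1) = 93.9%.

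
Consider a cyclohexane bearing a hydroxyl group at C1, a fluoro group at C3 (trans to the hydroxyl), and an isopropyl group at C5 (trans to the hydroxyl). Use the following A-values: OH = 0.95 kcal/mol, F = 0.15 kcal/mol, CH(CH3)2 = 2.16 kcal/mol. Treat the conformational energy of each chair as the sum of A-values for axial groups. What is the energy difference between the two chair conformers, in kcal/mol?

1.36 kcal/mol

Chair I (hydroxyl axial, fluoro equatorial, isopropyl equatorial): E = 0.95 kcal/mol.
Chair II (hydroxyl equatorial, fluoro axial, isopropyl axial): E = 2.31 kcal/mol.
ΔE = 2.31 − 0.95 = 1.36 kcal/mol; chair I is more stable.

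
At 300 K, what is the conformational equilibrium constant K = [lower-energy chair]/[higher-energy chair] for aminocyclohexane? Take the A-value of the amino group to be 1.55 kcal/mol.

K ≈ 13.5

One chair has the amino group axial (E = 1.55 kcal/mol) and the other has it equatorial (E = 0).
ΔG = 1.55 kcal/mol between the two chairs.
K = exp(ΔG/RT) with R = 1.987×10⁻³ kcal mol⁻¹ K⁻¹ and T = 300 K gives K ≈ 13.5.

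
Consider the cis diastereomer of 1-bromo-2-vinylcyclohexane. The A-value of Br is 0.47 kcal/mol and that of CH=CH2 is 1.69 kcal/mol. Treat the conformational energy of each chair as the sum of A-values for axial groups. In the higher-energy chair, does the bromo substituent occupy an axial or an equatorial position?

C1 and C2 have opposite parity, so for the cis isomer the two substituents are one axial and one equatorial in each chair.
Chair I (bromo axial, vinyl equatorial): E = 0.47 kcal/mol.
Chair II (bromo equatorial, vinyl axial): E = 1.69 kcal/mol.
Chair II is the less stable (higher-energy) conformer, and in that chair the bromo group is equatorial.

equatorial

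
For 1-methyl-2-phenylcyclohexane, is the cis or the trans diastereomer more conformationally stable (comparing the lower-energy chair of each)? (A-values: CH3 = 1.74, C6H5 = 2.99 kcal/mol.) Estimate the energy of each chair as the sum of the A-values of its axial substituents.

trans

At 1,2 positions (parity opposite): cis → (a,e or e,a); trans → (e,e or a,a).
Best chair for cis: E = 1.74 kcal/mol; best chair for trans: E = 0.00 kcal/mol.
The trans isomer is lower by 1.74 kcal/mol.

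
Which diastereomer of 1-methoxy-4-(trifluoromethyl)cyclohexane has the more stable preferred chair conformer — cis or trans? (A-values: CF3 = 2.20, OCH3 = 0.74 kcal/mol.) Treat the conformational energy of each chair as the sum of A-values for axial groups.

trans

At 1,4 positions (parity opposite): cis → (a,e or e,a); trans → (e,e or a,a).
Best chair for cis: E = 0.74 kcal/mol; best chair for trans: E = 0.00 kcal/mol.
The trans isomer is lower by 0.74 kcal/mol.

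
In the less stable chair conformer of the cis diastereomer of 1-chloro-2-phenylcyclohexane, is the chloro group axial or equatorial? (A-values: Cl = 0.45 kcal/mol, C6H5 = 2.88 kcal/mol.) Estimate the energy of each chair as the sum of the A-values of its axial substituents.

equatorial

C1 and C2 have opposite parity, so for the cis isomer the two substituents are one axial and one equatorial in each chair.
Chair I (chloro axial, phenyl equatorial): E = 0.45 kcal/mol.
Chair II (chloro equatorial, phenyl axial): E = 2.88 kcal/mol.
Chair II is the less stable (higher-energy) conformer, and in that chair the chloro group is equatorial.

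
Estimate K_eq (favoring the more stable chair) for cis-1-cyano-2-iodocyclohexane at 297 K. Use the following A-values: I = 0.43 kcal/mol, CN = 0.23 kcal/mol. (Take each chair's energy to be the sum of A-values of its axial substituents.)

C1 and C2 have opposite parity, so for the cis isomer the two substituents are one axial and one equatorial in each chair.
Chair I (iodo axial, cyano equatorial): E = 0.43 kcal/mol; chair II (iodo equatorial, cyano axial): E = 0.23 kcal/mol.
ΔG = 0.20 kcal/mol between the two chairs.
K = exp(ΔG/RT) with R = 1.987×10⁻³ kcal mol⁻¹ K⁻¹ and T = 297 K gives K ≈ 1.4.

K ≈ 1.40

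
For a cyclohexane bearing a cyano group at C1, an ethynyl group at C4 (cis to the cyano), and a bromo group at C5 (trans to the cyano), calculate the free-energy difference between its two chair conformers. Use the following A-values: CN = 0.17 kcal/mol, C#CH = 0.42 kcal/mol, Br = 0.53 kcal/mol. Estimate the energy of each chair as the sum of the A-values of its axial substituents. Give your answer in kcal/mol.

Chair I (cyano axial, ethynyl equatorial, bromo equatorial): E = 0.17 kcal/mol.
Chair II (cyano equatorial, ethynyl axial, bromo axial): E = 0.95 kcal/mol.
ΔE = 0.95 − 0.17 = 0.78 kcal/mol; chair I is more stable.

0.78 kcal/mol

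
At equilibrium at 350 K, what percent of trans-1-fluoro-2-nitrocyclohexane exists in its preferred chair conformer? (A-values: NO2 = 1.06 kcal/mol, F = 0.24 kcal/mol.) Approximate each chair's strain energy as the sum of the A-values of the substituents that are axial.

86.6%

C1 and C2 have opposite parity, so for the trans isomer the two substituents are e,e in one chair and a,a in the other.
Chair I (nitro axial, fluoro axial): E = 1.30 kcal/mol; chair II (nitro equatorial, fluoro equatorial): E = 0.00 kcal/mol.
ΔG = 1.30 kcal/mol between the two chairs.
K = exp(ΔG/RT) with R = 1.987×10⁻³ kcal mol⁻¹ K⁻¹ and T = 350 K gives K ≈ 6.48.
Fraction in the lower-energy chair = K/(K+1) = 86.6%.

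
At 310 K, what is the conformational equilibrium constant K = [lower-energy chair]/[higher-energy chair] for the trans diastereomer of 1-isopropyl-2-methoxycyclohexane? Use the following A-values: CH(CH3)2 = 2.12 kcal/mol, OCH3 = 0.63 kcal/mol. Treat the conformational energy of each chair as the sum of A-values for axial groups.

C1 and C2 have opposite parity, so for the trans isomer the two substituents are e,e in one chair and a,a in the other.
Chair I (isopropyl axial, methoxy axial): E = 2.75 kcal/mol; chair II (isopropyl equatorial, methoxy equatorial): E = 0.00 kcal/mol.
ΔG = 2.75 kcal/mol between the two chairs.
K = exp(ΔG/RT) with R = 1.987×10⁻³ kcal mol⁻¹ K⁻¹ and T = 310 K gives K ≈ 86.9.

K ≈ 86.9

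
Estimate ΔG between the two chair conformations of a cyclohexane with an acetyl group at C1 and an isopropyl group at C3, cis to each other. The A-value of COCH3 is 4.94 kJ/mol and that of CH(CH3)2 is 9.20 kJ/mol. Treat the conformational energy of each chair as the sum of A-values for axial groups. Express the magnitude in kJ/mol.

C1 and C3 have the same parity, so for the cis isomer the two substituents are e,e in one chair and a,a in the other.
Chair I (acetyl axial, isopropyl axial): E = 14.14 kJ/mol.
Chair II (acetyl equatorial, isopropyl equatorial): E = 0.00 kJ/mol.
ΔE = 14.14 − 0.00 = 14.14 kJ/mol; chair II is more stable.

14.14 kJ/mol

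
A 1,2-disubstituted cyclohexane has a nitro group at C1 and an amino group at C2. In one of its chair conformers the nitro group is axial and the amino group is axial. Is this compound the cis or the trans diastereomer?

C1 and C2 have opposite parity, so their axial bonds point in opposite directions.
With opposite-parity carbons, two substituents on the same face are one axial and one equatorial; opposite faces give both axial or both equatorial.
Here the groups are axial/axial → opposite face → trans.

trans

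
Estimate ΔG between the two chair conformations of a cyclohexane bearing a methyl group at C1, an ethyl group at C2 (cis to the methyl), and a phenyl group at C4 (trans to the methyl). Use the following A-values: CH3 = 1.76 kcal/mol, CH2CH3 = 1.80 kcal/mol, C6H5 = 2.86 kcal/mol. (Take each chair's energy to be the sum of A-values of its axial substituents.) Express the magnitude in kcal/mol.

2.82 kcal/mol

Chair I (methyl axial, ethyl equatorial, phenyl axial): E = 4.62 kcal/mol.
Chair II (methyl equatorial, ethyl axial, phenyl equatorial): E = 1.80 kcal/mol.
ΔE = 4.62 − 1.80 = 2.82 kcal/mol; chair II is more stable.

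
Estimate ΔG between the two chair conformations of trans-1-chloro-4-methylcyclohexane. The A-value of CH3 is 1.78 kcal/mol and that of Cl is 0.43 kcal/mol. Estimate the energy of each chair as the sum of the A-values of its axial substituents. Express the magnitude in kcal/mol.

C1 and C4 have opposite parity, so for the trans isomer the two substituents are e,e in one chair and a,a in the other.
Chair I (methyl axial, chloro axial): E = 2.21 kcal/mol.
Chair II (methyl equatorial, chloro equatorial): E = 0.00 kcal/mol.
ΔE = 2.21 − 0.00 = 2.21 kcal/mol; chair II is more stable.

2.21 kcal/mol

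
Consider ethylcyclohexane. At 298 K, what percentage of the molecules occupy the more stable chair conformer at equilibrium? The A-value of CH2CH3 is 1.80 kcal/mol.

One chair has the ethyl group axial (E = 1.80 kcal/mol) and the other has it equatorial (E = 0).
ΔG = 1.80 kcal/mol between the two chairs.
K = exp(ΔG/RT) with R = 1.987×10⁻³ kcal mol⁻¹ K⁻¹ and T = 298 K gives K ≈ 20.9.
Fraction in the lower-energy chair = K/(K+1) = 95.4%.

95.4%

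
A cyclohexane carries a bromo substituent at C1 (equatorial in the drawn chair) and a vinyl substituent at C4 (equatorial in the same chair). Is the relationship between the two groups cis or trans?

C1 and C4 have opposite parity, so their axial bonds point in opposite directions.
With opposite-parity carbons, two substituents on the same face are one axial and one equatorial; opposite faces give both axial or both equatorial.
Here the groups are equatorial/equatorial → opposite face → trans.

trans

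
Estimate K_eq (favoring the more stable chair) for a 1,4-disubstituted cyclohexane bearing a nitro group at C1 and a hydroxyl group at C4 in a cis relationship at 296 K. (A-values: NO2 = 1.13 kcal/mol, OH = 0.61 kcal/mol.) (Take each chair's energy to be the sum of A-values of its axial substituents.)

C1 and C4 have opposite parity, so for the cis isomer the two substituents are one axial and one equatorial in each chair.
Chair I (nitro axial, hydroxyl equatorial): E = 1.13 kcal/mol; chair II (nitro equatorial, hydroxyl axial): E = 0.61 kcal/mol.
ΔG = 0.52 kcal/mol between the two chairs.
K = exp(ΔG/RT) with R = 1.987×10⁻³ kcal mol⁻¹ K⁻¹ and T = 296 K gives K ≈ 2.42.

K ≈ 2.42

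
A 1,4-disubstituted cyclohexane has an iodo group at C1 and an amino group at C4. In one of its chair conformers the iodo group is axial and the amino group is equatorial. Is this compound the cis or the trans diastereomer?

cis

C1 and C4 have opposite parity, so their axial bonds point in opposite directions.
With opposite-parity carbons, two substituents on the same face are one axial and one equatorial; opposite faces give both axial or both equatorial.
Here the groups are axial/equatorial → same face → cis.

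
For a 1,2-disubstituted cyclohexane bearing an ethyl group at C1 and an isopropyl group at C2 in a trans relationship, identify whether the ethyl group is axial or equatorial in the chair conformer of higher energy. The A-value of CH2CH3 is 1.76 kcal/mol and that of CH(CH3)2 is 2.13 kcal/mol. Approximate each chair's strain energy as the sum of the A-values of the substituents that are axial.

axial

C1 and C2 have opposite parity, so for the trans isomer the two substituents are e,e in one chair and a,a in the other.
Chair I (ethyl axial, isopropyl axial): E = 3.89 kcal/mol.
Chair II (ethyl equatorial, isopropyl equatorial): E = 0.00 kcal/mol.
Chair I is the less stable (higher-energy) conformer, and in that chair the ethyl group is axial.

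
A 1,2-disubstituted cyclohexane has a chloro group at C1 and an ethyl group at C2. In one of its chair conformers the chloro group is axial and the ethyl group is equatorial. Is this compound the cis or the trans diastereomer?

C1 and C2 have opposite parity, so their axial bonds point in opposite directions.
With opposite-parity carbons, two substituents on the same face are one axial and one equatorial; opposite faces give both axial or both equatorial.
Here the groups are axial/equatorial → same face → cis.

cis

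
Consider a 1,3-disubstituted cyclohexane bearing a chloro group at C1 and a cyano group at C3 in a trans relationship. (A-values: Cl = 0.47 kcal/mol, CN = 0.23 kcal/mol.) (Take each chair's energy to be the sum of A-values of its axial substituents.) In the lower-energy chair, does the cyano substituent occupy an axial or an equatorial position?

axial

C1 and C3 have the same parity, so for the trans isomer the two substituents are one axial and one equatorial in each chair.
Chair I (chloro axial, cyano equatorial): E = 0.47 kcal/mol.
Chair II (chloro equatorial, cyano axial): E = 0.23 kcal/mol.
Chair II is the more stable (lower-energy) conformer, and in that chair the cyano group is axial.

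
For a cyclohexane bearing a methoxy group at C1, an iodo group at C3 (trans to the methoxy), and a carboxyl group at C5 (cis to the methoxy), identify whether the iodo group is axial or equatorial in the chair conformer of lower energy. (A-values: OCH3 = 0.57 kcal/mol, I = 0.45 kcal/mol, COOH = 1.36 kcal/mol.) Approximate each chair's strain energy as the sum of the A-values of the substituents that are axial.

Chair I (methoxy axial, iodo equatorial, carboxyl axial): E = 1.93 kcal/mol.
Chair II (methoxy equatorial, iodo axial, carboxyl equatorial): E = 0.45 kcal/mol.
Chair II is the more stable (lower-energy) conformer, and in that chair the iodo group is axial.

axial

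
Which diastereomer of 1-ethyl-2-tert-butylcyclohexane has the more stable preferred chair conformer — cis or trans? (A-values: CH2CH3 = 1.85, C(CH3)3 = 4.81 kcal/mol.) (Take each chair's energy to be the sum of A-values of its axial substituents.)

trans

At 1,2 positions (parity opposite): cis → (a,e or e,a); trans → (e,e or a,a).
Best chair for cis: E = 1.85 kcal/mol; best chair for trans: E = 0.00 kcal/mol.
The trans isomer is lower by 1.85 kcal/mol.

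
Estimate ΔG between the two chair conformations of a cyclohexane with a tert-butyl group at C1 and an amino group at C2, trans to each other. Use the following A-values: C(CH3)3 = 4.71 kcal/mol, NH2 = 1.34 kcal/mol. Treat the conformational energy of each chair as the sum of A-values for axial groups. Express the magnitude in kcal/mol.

6.05 kcal/mol

C1 and C2 have opposite parity, so for the trans isomer the two substituents are e,e in one chair and a,a in the other.
Chair I (tert-butyl axial, amino axial): E = 6.05 kcal/mol.
Chair II (tert-butyl equatorial, amino equatorial): E = 0.00 kcal/mol.
ΔE = 6.05 − 0.00 = 6.05 kcal/mol; chair II is more stable.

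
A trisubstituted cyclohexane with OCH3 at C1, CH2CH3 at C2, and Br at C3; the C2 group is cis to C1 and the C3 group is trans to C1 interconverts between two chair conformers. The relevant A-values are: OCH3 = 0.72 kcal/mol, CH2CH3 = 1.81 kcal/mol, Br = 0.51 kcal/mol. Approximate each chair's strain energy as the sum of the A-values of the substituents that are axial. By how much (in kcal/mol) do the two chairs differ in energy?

Chair I (methoxy axial, ethyl equatorial, bromo equatorial): E = 0.72 kcal/mol.
Chair II (methoxy equatorial, ethyl axial, bromo axial): E = 2.32 kcal/mol.
ΔE = 2.32 − 0.72 = 1.60 kcal/mol; chair I is more stable.

1.60 kcal/mol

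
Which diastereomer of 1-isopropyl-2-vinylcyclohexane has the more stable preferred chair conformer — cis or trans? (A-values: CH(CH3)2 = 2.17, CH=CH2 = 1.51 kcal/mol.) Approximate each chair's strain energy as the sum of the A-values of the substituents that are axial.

trans

At 1,2 positions (parity opposite): cis → (a,e or e,a); trans → (e,e or a,a).
Best chair for cis: E = 1.51 kcal/mol; best chair for trans: E = 0.00 kcal/mol.
The trans isomer is lower by 1.51 kcal/mol.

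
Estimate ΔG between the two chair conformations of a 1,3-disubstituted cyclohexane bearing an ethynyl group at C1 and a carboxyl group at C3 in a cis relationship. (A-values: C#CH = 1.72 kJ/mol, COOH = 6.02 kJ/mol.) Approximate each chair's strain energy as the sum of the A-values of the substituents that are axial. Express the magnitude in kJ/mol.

7.74 kJ/mol

C1 and C3 have the same parity, so for the cis isomer the two substituents are e,e in one chair and a,a in the other.
Chair I (ethynyl axial, carboxyl axial): E = 7.74 kJ/mol.
Chair II (ethynyl equatorial, carboxyl equatorial): E = 0.00 kJ/mol.
ΔE = 7.74 − 0.00 = 7.74 kJ/mol; chair II is more stable.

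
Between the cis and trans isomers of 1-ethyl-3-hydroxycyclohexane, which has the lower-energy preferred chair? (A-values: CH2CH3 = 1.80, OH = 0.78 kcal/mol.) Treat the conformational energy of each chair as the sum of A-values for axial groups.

At 1,3 positions (parity same): cis → (e,e or a,a); trans → (a,e or e,a).
Best chair for cis: E = 0.00 kcal/mol; best chair for trans: E = 0.78 kcal/mol.
The cis isomer is lower by 0.78 kcal/mol.

cis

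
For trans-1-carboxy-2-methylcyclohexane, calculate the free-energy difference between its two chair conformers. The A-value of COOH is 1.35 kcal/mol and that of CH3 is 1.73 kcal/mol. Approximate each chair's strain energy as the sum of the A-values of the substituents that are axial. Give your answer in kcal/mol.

3.08 kcal/mol

C1 and C2 have opposite parity, so for the trans isomer the two substituents are e,e in one chair and a,a in the other.
Chair I (carboxyl axial, methyl axial): E = 3.08 kcal/mol.
Chair II (carboxyl equatorial, methyl equatorial): E = 0.00 kcal/mol.
ΔE = 3.08 − 0.00 = 3.08 kcal/mol; chair II is more stable.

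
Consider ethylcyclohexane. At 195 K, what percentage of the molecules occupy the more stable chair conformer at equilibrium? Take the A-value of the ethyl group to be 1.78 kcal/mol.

One chair has the ethyl group axial (E = 1.78 kcal/mol) and the other has it equatorial (E = 0).
ΔG = 1.78 kcal/mol between the two chairs.
K = exp(ΔG/RT) with R = 1.987×10⁻³ kcal mol⁻¹ K⁻¹ and T = 195 K gives K ≈ 98.9.
Fraction in the lower-energy chair = K/(K+1) = 99.0%.

99.0%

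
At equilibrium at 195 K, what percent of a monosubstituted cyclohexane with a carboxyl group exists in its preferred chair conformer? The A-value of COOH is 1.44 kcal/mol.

One chair has the carboxyl group axial (E = 1.44 kcal/mol) and the other has it equatorial (E = 0).
ΔG = 1.44 kcal/mol between the two chairs.
K = exp(ΔG/RT) with R = 1.987×10⁻³ kcal mol⁻¹ K⁻¹ and T = 195 K gives K ≈ 41.1.
Fraction in the lower-energy chair = K/(K+1) = 97.6%.

97.6%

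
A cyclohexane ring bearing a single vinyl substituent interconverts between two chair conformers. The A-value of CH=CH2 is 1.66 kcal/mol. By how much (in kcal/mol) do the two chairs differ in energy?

A monosubstituted cyclohexane has one chair with the vinyl group axial (E = A = 1.66 kcal/mol) and one with it equatorial (E = 0).
ΔE = 1.66 − 0 = 1.66 kcal/mol.

1.66 kcal/mol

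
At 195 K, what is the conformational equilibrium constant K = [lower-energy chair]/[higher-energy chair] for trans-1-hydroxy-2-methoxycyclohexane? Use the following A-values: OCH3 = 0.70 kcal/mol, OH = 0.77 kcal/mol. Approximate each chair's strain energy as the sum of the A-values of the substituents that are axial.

C1 and C2 have opposite parity, so for the trans isomer the two substituents are e,e in one chair and a,a in the other.
Chair I (methoxy axial, hydroxyl axial): E = 1.47 kcal/mol; chair II (methoxy equatorial, hydroxyl equatorial): E = 0.00 kcal/mol.
ΔG = 1.47 kcal/mol between the two chairs.
K = exp(ΔG/RT) with R = 1.987×10⁻³ kcal mol⁻¹ K⁻¹ and T = 195 K gives K ≈ 44.4.

K ≈ 44.4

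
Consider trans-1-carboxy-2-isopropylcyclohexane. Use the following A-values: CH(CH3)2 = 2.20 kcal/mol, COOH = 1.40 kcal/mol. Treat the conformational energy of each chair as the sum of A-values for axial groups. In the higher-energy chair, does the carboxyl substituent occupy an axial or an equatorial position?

C1 and C2 have opposite parity, so for the trans isomer the two substituents are e,e in one chair and a,a in the other.
Chair I (isopropyl axial, carboxyl axial): E = 3.60 kcal/mol.
Chair II (isopropyl equatorial, carboxyl equatorial): E = 0.00 kcal/mol.
Chair I is the less stable (higher-energy) conformer, and in that chair the carboxyl group is axial.

axial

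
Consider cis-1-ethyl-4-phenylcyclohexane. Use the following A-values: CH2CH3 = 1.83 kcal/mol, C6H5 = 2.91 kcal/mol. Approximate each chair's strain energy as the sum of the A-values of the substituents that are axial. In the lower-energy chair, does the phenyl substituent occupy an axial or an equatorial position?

equatorial

C1 and C4 have opposite parity, so for the cis isomer the two substituents are one axial and one equatorial in each chair.
Chair I (ethyl axial, phenyl equatorial): E = 1.83 kcal/mol.
Chair II (ethyl equatorial, phenyl axial): E = 2.91 kcal/mol.
Chair I is the more stable (lower-energy) conformer, and in that chair the phenyl group is equatorial.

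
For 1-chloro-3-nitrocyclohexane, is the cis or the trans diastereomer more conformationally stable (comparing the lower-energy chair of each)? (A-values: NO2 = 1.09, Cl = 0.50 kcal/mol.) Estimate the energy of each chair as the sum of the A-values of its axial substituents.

cis

At 1,3 positions (parity same): cis → (e,e or a,a); trans → (a,e or e,a).
Best chair for cis: E = 0.00 kcal/mol; best chair for trans: E = 0.50 kcal/mol.
The cis isomer is lower by 0.50 kcal/mol.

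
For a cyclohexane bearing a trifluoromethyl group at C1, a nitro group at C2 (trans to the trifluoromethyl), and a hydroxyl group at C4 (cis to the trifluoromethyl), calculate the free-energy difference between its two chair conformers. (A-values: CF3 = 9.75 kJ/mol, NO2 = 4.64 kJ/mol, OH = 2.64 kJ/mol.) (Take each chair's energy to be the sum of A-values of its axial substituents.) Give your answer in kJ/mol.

11.75 kJ/mol

Chair I (trifluoromethyl axial, nitro axial, hydroxyl equatorial): E = 14.39 kJ/mol.
Chair II (trifluoromethyl equatorial, nitro equatorial, hydroxyl axial): E = 2.64 kJ/mol.
ΔE = 14.39 − 2.64 = 11.75 kJ/mol; chair II is more stable.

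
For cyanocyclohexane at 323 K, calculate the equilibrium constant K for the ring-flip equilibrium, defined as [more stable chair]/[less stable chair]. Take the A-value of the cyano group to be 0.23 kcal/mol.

One chair has the cyano group axial (E = 0.23 kcal/mol) and the other has it equatorial (E = 0).
ΔG = 0.23 kcal/mol between the two chairs.
K = exp(ΔG/RT) with R = 1.987×10⁻³ kcal mol⁻¹ K⁻¹ and T = 323 K gives K ≈ 1.43.

K ≈ 1.43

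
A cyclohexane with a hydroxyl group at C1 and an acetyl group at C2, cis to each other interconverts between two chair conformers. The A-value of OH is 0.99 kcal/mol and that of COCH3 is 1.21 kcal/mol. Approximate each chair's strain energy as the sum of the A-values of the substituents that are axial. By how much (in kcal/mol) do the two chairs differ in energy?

0.22 kcal/mol

C1 and C2 have opposite parity, so for the cis isomer the two substituents are one axial and one equatorial in each chair.
Chair I (hydroxyl axial, acetyl equatorial): E = 0.99 kcal/mol.
Chair II (hydroxyl equatorial, acetyl axial): E = 1.21 kcal/mol.
ΔE = 1.21 − 0.99 = 0.22 kcal/mol; chair I is more stable.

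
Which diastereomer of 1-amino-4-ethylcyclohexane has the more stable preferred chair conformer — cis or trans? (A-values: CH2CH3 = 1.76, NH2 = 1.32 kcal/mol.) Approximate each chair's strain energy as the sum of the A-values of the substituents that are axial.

At 1,4 positions (parity opposite): cis → (a,e or e,a); trans → (e,e or a,a).
Best chair for cis: E = 1.32 kcal/mol; best chair for trans: E = 0.00 kcal/mol.
The trans isomer is lower by 1.32 kcal/mol.

trans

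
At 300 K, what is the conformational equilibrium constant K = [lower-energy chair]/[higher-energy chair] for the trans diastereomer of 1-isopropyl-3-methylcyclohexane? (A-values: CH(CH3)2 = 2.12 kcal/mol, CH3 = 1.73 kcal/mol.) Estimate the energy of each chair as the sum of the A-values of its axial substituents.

C1 and C3 have the same parity, so for the trans isomer the two substituents are one axial and one equatorial in each chair.
Chair I (isopropyl axial, methyl equatorial): E = 2.12 kcal/mol; chair II (isopropyl equatorial, methyl axial): E = 1.73 kcal/mol.
ΔG = 0.39 kcal/mol between the two chairs.
K = exp(ΔG/RT) with R = 1.987×10⁻³ kcal mol⁻¹ K⁻¹ and T = 300 K gives K ≈ 1.92.

K ≈ 1.92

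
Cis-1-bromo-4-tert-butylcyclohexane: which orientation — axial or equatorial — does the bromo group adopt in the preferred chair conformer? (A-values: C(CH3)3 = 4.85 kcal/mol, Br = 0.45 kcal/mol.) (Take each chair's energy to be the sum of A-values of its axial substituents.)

axial

C1 and C4 have opposite parity, so for the cis isomer the two substituents are one axial and one equatorial in each chair.
Chair I (tert-butyl axial, bromo equatorial): E = 4.85 kcal/mol.
Chair II (tert-butyl equatorial, bromo axial): E = 0.45 kcal/mol.
Chair II is the more stable (lower-energy) conformer, and in that chair the bromo group is axial.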